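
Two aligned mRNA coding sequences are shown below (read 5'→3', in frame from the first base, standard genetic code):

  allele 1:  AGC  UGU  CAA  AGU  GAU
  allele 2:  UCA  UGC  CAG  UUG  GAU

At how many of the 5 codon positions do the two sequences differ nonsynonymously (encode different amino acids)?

1

Codon 1: AGC Ser / UCA Ser — synonymous.
Codon 2: UGU Cys / UGC Cys — synonymous.
Codon 3: CAA Gln / CAG Gln — synonymous.
Codon 4: AGU Ser / UUG Leu — nonsynonymous.
Codon 5: GAU Asp / GAU Asp — identical.
Nonsynonymous differences: 1.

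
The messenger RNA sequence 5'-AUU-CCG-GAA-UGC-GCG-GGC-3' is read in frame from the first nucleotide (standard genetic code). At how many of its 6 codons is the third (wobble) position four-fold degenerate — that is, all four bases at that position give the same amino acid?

3

Codon 1 AUU (Ile): third position 3-fold.
Codon 2 CCG (Pro): third position 4-fold.
Codon 3 GAA (Glu): third position 2-fold.
Codon 4 UGC (Cys): third position 2-fold.
Codon 5 GCG (Ala): third position 4-fold.
Codon 6 GGC (Gly): third position 4-fold.
Four-fold degenerate third positions: 3.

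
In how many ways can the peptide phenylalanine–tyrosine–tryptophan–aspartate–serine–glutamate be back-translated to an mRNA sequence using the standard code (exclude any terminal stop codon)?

Phe: 2 codons.
Tyr: 2 codons.
Trp: 1 codon.
Asp: 2 codons.
Ser: 6 codons.
Glu: 2 codons.
2 × 2 × 1 × 2 × 6 × 2 = 96.

96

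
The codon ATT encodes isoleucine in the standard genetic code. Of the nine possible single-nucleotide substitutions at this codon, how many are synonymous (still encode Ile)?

2

Position 1: none → 0 synonymous.
Position 2: none → 0 synonymous.
Position 3: ATC, ATA → 2 synonymous.
Total: 0 + 0 + 2 = 2.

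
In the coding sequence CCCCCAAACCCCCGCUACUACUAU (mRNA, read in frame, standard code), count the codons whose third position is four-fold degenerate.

Codon 1 CCC (Pro): third position 4-fold.
Codon 2 CCA (Pro): third position 4-fold.
Codon 3 AAC (Asn): third position 2-fold.
Codon 4 CCC (Pro): third position 4-fold.
Codon 5 CGC (Arg): third position 4-fold.
Codon 6 UAC (Tyr): third position 2-fold.
Codon 7 UAC (Tyr): third position 2-fold.
Codon 8 UAU (Tyr): third position 2-fold.
Four-fold degenerate third positions: 4.

4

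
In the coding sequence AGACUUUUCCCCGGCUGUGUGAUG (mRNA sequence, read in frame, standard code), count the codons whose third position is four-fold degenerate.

Codon 1 AGA (Arg): third position 2-fold.
Codon 2 CUU (Leu): third position 4-fold.
Codon 3 UUC (Phe): third position 2-fold.
Codon 4 CCC (Pro): third position 4-fold.
Codon 5 GGC (Gly): third position 4-fold.
Codon 6 UGU (Cys): third position 2-fold.
Codon 7 GUG (Val): third position 4-fold.
Codon 8 AUG (Met): third position 1-fold.
Four-fold degenerate third positions: 4.

4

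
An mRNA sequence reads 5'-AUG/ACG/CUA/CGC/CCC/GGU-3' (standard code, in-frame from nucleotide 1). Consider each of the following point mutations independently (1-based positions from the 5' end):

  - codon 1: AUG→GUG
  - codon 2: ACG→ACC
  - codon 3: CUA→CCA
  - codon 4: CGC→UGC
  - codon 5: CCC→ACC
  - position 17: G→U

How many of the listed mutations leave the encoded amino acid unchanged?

Codon 1: AUG (Met) → GUG (Val) — missense.
Codon 2: ACG (Thr) → ACC (Thr) — synonymous.
Codon 3: CUA (Leu) → CCA (Pro) — missense.
Codon 4: CGC (Arg) → UGC (Cys) — missense.
Codon 5: CCC (Pro) → ACC (Thr) — missense.
Codon 6: GGU (Gly) → GUU (Val) — missense.
Synonymous: 1 of 6.

1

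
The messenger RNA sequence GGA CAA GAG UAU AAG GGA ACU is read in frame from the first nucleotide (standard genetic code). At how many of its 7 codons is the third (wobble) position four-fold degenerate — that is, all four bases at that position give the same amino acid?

Codon 1 GGA (Gly): third position 4-fold.
Codon 2 CAA (Gln): third position 2-fold.
Codon 3 GAG (Glu): third position 2-fold.
Codon 4 UAU (Tyr): third position 2-fold.
Codon 5 AAG (Lys): third position 2-fold.
Codon 6 GGA (Gly): third position 4-fold.
Codon 7 ACU (Thr): third position 4-fold.
Four-fold degenerate third positions: 3.

3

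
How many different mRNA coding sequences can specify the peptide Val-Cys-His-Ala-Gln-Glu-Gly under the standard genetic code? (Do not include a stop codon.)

1024

Val: 4 codons.
Cys: 2 codons.
His: 2 codons.
Ala: 4 codons.
Gln: 2 codons.
Glu: 2 codons.
Gly: 4 codons.
4 × 2 × 2 × 4 × 2 × 2 × 4 = 1024.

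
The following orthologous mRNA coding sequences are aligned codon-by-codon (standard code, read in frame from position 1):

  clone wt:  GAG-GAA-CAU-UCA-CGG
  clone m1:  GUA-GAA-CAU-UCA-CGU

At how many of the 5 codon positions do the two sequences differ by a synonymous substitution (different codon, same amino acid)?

1

Codon 1: GAG Glu / GUA Val — nonsynonymous.
Codon 2: GAA Glu / GAA Glu — identical.
Codon 3: CAU His / CAU His — identical.
Codon 4: UCA Ser / UCA Ser — identical.
Codon 5: CGG Arg / CGU Arg — synonymous.
Synonymous differences: 1.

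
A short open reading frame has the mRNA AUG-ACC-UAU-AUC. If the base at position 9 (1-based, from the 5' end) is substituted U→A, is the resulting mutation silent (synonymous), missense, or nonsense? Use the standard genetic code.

nonsense

Position 9 falls in codon 3: UAU → Tyr.
After the substitution the codon is UAA → Stop.
The new codon is a stop codon, so this is a nonsense mutation.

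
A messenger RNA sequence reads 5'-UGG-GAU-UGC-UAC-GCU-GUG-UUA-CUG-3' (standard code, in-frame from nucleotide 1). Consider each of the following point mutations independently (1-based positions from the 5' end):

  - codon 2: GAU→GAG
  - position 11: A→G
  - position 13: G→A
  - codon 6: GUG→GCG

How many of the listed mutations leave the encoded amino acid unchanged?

Codon 2: GAU (Asp) → GAG (Glu) — missense.
Codon 4: UAC (Tyr) → UGC (Cys) — missense.
Codon 5: GCU (Ala) → ACU (Thr) — missense.
Codon 6: GUG (Val) → GCG (Ala) — missense.
Synonymous: 0 of 4.

0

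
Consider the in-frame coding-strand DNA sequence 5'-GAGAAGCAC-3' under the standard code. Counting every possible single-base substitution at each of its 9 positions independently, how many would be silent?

Codon 1 (GAG, Glu): 1 synonymous substitution.
Codon 2 (AAG, Lys): 1 synonymous substitution.
Codon 3 (CAC, His): 1 synonymous substitution.
Total: 1 + 1 + 1 = 3.

3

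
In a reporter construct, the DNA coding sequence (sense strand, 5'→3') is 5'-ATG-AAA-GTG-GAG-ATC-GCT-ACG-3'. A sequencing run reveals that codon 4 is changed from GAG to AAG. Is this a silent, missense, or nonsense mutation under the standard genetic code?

missense

Position 10 falls in codon 4: GAG → Glu.
After the substitution the codon is AAG → Lys.
Glu ≠ Lys, so this is a missense mutation.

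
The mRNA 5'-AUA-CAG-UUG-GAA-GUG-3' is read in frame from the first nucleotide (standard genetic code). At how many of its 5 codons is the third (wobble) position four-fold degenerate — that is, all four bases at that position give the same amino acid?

1

Codon 1 AUA (Ile): third position 3-fold.
Codon 2 CAG (Gln): third position 2-fold.
Codon 3 UUG (Leu): third position 2-fold.
Codon 4 GAA (Glu): third position 2-fold.
Codon 5 GUG (Val): third position 4-fold.
Four-fold degenerate third positions: 1.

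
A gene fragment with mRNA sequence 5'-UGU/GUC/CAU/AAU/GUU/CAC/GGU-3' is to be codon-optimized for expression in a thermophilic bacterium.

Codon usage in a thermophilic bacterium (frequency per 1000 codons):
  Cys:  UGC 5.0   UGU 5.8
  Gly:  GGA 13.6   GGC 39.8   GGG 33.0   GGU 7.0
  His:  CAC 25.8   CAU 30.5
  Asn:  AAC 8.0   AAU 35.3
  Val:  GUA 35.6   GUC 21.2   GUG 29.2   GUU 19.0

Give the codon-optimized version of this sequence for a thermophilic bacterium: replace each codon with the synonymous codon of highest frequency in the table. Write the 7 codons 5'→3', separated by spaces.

UGU GUA CAU AAU GUA CAU GGC

Codon 1 (Cys): best is UGU at 5.8.
Codon 2 (Val): best is GUA at 35.6.
Codon 3 (His): best is CAU at 30.5.
Codon 4 (Asn): best is AAU at 35.3.
Codon 5 (Val): best is GUA at 35.6.
Codon 6 (His): best is CAU at 30.5.
Codon 7 (Gly): best is GGC at 39.8.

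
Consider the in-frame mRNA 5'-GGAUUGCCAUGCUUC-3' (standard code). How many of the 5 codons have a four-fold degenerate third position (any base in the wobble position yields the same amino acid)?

2

Codon 1 GGA (Gly): third position 4-fold.
Codon 2 UUG (Leu): third position 2-fold.
Codon 3 CCA (Pro): third position 4-fold.
Codon 4 UGC (Cys): third position 2-fold.
Codon 5 UUC (Phe): third position 2-fold.
Four-fold degenerate third positions: 2.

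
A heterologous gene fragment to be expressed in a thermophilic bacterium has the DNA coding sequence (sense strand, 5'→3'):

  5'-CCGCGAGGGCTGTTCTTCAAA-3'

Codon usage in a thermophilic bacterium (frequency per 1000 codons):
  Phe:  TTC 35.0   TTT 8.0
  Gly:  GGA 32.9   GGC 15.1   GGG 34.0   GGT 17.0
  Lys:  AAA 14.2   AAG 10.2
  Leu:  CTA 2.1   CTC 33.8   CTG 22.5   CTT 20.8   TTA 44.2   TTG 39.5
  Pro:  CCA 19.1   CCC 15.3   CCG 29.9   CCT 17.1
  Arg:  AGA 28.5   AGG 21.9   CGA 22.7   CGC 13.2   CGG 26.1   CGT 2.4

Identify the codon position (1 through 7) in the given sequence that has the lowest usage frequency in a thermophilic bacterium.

7

Codon 1 CCG (Pro): 29.9 per 1000.
Codon 2 CGA (Arg): 22.7 per 1000.
Codon 3 GGG (Gly): 34.0 per 1000.
Codon 4 CTG (Leu): 22.5 per 1000.
Codon 5 TTC (Phe): 35.0 per 1000.
Codon 6 TTC (Phe): 35.0 per 1000.
Codon 7 AAA (Lys): 14.2 per 1000.
Lowest frequency is 14.2 at codon 7.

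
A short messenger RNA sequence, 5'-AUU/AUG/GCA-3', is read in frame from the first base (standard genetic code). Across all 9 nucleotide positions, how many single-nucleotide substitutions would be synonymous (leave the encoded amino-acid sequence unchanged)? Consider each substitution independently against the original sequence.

5

Codon 1 (AUU, Ile): 2 synonymous substitutions.
Codon 2 (AUG, Met): 0 synonymous substitutions.
Codon 3 (GCA, Ala): 3 synonymous substitutions.
Total: 2 + 0 + 3 = 5.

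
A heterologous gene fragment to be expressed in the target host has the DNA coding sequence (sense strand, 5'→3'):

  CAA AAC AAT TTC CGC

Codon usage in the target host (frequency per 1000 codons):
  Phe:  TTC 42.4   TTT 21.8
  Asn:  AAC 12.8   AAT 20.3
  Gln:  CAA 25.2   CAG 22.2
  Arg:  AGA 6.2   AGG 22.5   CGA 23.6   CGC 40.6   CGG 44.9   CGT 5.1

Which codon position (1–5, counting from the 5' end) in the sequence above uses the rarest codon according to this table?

Codon 1 CAA (Gln): 25.2 per 1000.
Codon 2 AAC (Asn): 12.8 per 1000.
Codon 3 AAT (Asn): 20.3 per 1000.
Codon 4 TTC (Phe): 42.4 per 1000.
Codon 5 CGC (Arg): 40.6 per 1000.
Lowest frequency is 12.8 at codon 2.

2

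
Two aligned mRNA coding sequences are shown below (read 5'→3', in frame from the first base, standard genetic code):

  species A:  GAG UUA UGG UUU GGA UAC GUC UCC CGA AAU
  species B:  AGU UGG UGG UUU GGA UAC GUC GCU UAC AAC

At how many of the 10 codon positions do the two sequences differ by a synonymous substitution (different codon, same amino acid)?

Codon 1: GAG Glu / AGU Ser — nonsynonymous.
Codon 2: UUA Leu / UGG Trp — nonsynonymous.
Codon 3: UGG Trp / UGG Trp — identical.
Codon 4: UUU Phe / UUU Phe — identical.
Codon 5: GGA Gly / GGA Gly — identical.
Codon 6: UAC Tyr / UAC Tyr — identical.
Codon 7: GUC Val / GUC Val — identical.
Codon 8: UCC Ser / GCU Ala — nonsynonymous.
Codon 9: CGA Arg / UAC Tyr — nonsynonymous.
Codon 10: AAU Asn / AAC Asn — synonymous.
Synonymous differences: 1.

1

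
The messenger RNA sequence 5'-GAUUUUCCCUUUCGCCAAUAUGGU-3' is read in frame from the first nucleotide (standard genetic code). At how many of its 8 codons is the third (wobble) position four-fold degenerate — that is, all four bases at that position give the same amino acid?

3

Codon 1 GAU (Asp): third position 2-fold.
Codon 2 UUU (Phe): third position 2-fold.
Codon 3 CCC (Pro): third position 4-fold.
Codon 4 UUU (Phe): third position 2-fold.
Codon 5 CGC (Arg): third position 4-fold.
Codon 6 CAA (Gln): third position 2-fold.
Codon 7 UAU (Tyr): third position 2-fold.
Codon 8 GGU (Gly): third position 4-fold.
Four-fold degenerate third positions: 3.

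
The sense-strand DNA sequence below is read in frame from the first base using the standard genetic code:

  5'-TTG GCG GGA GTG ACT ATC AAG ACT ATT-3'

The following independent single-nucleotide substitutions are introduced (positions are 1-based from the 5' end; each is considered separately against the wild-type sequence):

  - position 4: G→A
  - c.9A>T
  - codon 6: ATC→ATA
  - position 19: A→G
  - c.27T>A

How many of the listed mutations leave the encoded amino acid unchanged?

3

Codon 2: GCG (Ala) → ACG (Thr) — missense.
Codon 3: GGA (Gly) → GGT (Gly) — synonymous.
Codon 6: ATC (Ile) → ATA (Ile) — synonymous.
Codon 7: AAG (Lys) → GAG (Glu) — missense.
Codon 9: ATT (Ile) → ATA (Ile) — synonymous.
Synonymous: 3 of 5.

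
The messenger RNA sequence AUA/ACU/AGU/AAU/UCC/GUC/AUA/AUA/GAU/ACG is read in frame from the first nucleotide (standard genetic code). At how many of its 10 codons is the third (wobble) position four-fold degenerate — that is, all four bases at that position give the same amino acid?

Codon 1 AUA (Ile): third position 3-fold.
Codon 2 ACU (Thr): third position 4-fold.
Codon 3 AGU (Ser): third position 2-fold.
Codon 4 AAU (Asn): third position 2-fold.
Codon 5 UCC (Ser): third position 4-fold.
Codon 6 GUC (Val): third position 4-fold.
Codon 7 AUA (Ile): third position 3-fold.
Codon 8 AUA (Ile): third position 3-fold.
Codon 9 GAU (Asp): third position 2-fold.
Codon 10 ACG (Thr): third position 4-fold.
Four-fold degenerate third positions: 4.

4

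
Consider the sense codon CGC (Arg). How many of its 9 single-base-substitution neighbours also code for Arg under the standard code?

Position 1: none → 0 synonymous.
Position 2: none → 0 synonymous.
Position 3: CGU, CGA, CGG → 3 synonymous.
Total: 0 + 0 + 3 = 3.

3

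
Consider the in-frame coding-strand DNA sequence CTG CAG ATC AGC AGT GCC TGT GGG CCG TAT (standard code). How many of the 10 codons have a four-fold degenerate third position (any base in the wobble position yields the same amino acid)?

4

Codon 1 CTG (Leu): third position 4-fold.
Codon 2 CAG (Gln): third position 2-fold.
Codon 3 ATC (Ile): third position 3-fold.
Codon 4 AGC (Ser): third position 2-fold.
Codon 5 AGT (Ser): third position 2-fold.
Codon 6 GCC (Ala): third position 4-fold.
Codon 7 TGT (Cys): third position 2-fold.
Codon 8 GGG (Gly): third position 4-fold.
Codon 9 CCG (Pro): third position 4-fold.
Codon 10 TAT (Tyr): third position 2-fold.
Four-fold degenerate third positions: 4.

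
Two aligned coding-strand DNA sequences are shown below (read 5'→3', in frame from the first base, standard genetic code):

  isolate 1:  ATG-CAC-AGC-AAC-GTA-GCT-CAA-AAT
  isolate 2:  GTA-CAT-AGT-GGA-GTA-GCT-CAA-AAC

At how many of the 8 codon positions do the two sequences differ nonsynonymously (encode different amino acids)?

Codon 1: ATG Met / GTA Val — nonsynonymous.
Codon 2: CAC His / CAT His — synonymous.
Codon 3: AGC Ser / AGT Ser — synonymous.
Codon 4: AAC Asn / GGA Gly — nonsynonymous.
Codon 5: GTA Val / GTA Val — identical.
Codon 6: GCT Ala / GCT Ala — identical.
Codon 7: CAA Gln / CAA Gln — identical.
Codon 8: AAT Asn / AAC Asn — synonymous.
Nonsynonymous differences: 2.

2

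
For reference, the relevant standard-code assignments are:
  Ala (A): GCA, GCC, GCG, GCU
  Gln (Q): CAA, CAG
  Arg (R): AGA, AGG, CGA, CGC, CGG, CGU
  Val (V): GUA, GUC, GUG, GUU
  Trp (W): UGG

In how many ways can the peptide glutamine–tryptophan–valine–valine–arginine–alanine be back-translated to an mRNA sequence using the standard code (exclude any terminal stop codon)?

Gln: 2 codons.
Trp: 1 codon.
Val: 4 codons.
Val: 4 codons.
Arg: 6 codons.
Ala: 4 codons.
2 × 1 × 4 × 4 × 6 × 4 = 768.

768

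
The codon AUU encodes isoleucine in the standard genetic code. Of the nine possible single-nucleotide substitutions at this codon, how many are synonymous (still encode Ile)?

2

Position 1: none → 0 synonymous.
Position 2: none → 0 synonymous.
Position 3: AUC, AUA → 2 synonymous.
Total: 0 + 0 + 2 = 2.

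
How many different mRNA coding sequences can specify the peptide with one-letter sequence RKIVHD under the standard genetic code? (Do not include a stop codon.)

Arg: 6 codons.
Lys: 2 codons.
Ile: 3 codons.
Val: 4 codons.
His: 2 codons.
Asp: 2 codons.
6 × 2 × 3 × 4 × 2 × 2 = 576.

576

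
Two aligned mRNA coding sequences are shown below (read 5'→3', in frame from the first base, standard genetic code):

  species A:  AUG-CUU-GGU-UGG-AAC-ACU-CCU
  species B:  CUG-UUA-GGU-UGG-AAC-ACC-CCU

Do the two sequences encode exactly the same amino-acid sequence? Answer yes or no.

Codon 1: AUG Met / CUG Leu — nonsynonymous.
Codon 2: CUU Leu / UUA Leu — synonymous.
Codon 3: GGU Gly / GGU Gly — identical.
Codon 4: UGG Trp / UGG Trp — identical.
Codon 5: AAC Asn / AAC Asn — identical.
Codon 6: ACU Thr / ACC Thr — synonymous.
Codon 7: CCU Pro / CCU Pro — identical.
Nonsynonymous differences: 1 → different protein.

no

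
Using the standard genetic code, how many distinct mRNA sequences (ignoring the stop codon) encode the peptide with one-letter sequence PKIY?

48

Pro: 4 codons.
Lys: 2 codons.
Ile: 3 codons.
Tyr: 2 codons.
4 × 2 × 3 × 2 = 48.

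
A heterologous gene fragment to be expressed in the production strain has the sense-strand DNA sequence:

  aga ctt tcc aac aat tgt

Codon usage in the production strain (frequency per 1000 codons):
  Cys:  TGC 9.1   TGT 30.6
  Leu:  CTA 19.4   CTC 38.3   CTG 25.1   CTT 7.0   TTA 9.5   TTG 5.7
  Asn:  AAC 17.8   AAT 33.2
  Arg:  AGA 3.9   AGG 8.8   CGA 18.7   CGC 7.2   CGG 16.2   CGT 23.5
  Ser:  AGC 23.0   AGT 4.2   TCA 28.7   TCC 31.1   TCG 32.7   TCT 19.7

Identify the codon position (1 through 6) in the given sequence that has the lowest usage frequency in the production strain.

Codon 1 AGA (Arg): 3.9 per 1000.
Codon 2 CTT (Leu): 7.0 per 1000.
Codon 3 TCC (Ser): 31.1 per 1000.
Codon 4 AAC (Asn): 17.8 per 1000.
Codon 5 AAT (Asn): 33.2 per 1000.
Codon 6 TGT (Cys): 30.6 per 1000.
Lowest frequency is 3.9 at codon 1.

1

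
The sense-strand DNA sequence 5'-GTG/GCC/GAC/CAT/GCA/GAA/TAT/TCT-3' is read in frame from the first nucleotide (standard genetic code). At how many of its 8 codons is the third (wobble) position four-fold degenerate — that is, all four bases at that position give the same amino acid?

Codon 1 GTG (Val): third position 4-fold.
Codon 2 GCC (Ala): third position 4-fold.
Codon 3 GAC (Asp): third position 2-fold.
Codon 4 CAT (His): third position 2-fold.
Codon 5 GCA (Ala): third position 4-fold.
Codon 6 GAA (Glu): third position 2-fold.
Codon 7 TAT (Tyr): third position 2-fold.
Codon 8 TCT (Ser): third position 4-fold.
Four-fold degenerate third positions: 4.

4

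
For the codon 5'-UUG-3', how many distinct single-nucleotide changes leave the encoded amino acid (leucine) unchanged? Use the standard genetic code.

2

Position 1: CUG → 1 synonymous.
Position 2: none → 0 synonymous.
Position 3: UUA → 1 synonymous.
Total: 1 + 0 + 1 = 2.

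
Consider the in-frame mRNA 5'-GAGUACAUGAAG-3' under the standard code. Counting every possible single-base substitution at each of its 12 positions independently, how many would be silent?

Codon 1 (GAG, Glu): 1 synonymous substitution.
Codon 2 (UAC, Tyr): 1 synonymous substitution.
Codon 3 (AUG, Met): 0 synonymous substitutions.
Codon 4 (AAG, Lys): 1 synonymous substitution.
Total: 1 + 1 + 0 + 1 = 3.

3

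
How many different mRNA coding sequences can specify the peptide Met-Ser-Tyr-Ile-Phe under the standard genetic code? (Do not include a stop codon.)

Met: 1 codon.
Ser: 6 codons.
Tyr: 2 codons.
Ile: 3 codons.
Phe: 2 codons.
1 × 6 × 2 × 3 × 2 = 72.

72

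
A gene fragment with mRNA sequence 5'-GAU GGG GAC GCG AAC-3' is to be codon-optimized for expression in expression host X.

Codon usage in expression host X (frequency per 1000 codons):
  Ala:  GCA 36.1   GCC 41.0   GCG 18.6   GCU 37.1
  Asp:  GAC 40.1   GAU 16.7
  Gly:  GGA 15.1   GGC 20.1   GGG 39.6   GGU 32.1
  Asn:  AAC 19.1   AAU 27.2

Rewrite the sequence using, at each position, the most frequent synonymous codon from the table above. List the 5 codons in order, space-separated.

GAC GGG GAC GCC AAU

Codon 1 (Asp): best is GAC at 40.1.
Codon 2 (Gly): best is GGG at 39.6.
Codon 3 (Asp): best is GAC at 40.1.
Codon 4 (Ala): best is GCC at 41.0.
Codon 5 (Asn): best is AAU at 27.2.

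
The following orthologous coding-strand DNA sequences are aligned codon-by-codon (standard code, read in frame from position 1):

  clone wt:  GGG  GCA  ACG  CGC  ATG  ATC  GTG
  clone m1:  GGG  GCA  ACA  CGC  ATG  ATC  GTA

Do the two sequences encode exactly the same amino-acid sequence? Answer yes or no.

yes

Codon 1: GGG Gly / GGG Gly — identical.
Codon 2: GCA Ala / GCA Ala — identical.
Codon 3: ACG Thr / ACA Thr — synonymous.
Codon 4: CGC Arg / CGC Arg — identical.
Codon 5: ATG Met / ATG Met — identical.
Codon 6: ATC Ile / ATC Ile — identical.
Codon 7: GTG Val / GTA Val — synonymous.
Nonsynonymous differences: 0 → same protein.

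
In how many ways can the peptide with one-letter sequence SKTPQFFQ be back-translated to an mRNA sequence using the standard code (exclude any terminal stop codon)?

Ser: 6 codons.
Lys: 2 codons.
Thr: 4 codons.
Pro: 4 codons.
Gln: 2 codons.
Phe: 2 codons.
Phe: 2 codons.
Gln: 2 codons.
6 × 2 × 4 × 4 × 2 × 2 × 2 × 2 = 3072.

3072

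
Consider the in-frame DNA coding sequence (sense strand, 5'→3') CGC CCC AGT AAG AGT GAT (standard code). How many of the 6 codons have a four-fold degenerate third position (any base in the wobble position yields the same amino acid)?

Codon 1 CGC (Arg): third position 4-fold.
Codon 2 CCC (Pro): third position 4-fold.
Codon 3 AGT (Ser): third position 2-fold.
Codon 4 AAG (Lys): third position 2-fold.
Codon 5 AGT (Ser): third position 2-fold.
Codon 6 GAT (Asp): third position 2-fold.
Four-fold degenerate third positions: 2.

2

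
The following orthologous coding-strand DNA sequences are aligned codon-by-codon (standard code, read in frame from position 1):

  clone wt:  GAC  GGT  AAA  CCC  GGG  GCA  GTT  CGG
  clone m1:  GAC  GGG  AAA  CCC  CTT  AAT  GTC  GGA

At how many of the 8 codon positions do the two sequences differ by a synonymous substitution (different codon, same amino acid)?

Codon 1: GAC Asp / GAC Asp — identical.
Codon 2: GGT Gly / GGG Gly — synonymous.
Codon 3: AAA Lys / AAA Lys — identical.
Codon 4: CCC Pro / CCC Pro — identical.
Codon 5: GGG Gly / CTT Leu — nonsynonymous.
Codon 6: GCA Ala / AAT Asn — nonsynonymous.
Codon 7: GTT Val / GTC Val — synonymous.
Codon 8: CGG Arg / GGA Gly — nonsynonymous.
Synonymous differences: 2.

2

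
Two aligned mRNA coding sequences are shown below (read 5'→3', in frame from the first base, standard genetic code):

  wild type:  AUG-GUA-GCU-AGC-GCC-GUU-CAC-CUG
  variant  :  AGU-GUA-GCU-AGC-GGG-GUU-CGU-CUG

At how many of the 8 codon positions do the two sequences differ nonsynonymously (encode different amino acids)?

Codon 1: AUG Met / AGU Ser — nonsynonymous.
Codon 2: GUA Val / GUA Val — identical.
Codon 3: GCU Ala / GCU Ala — identical.
Codon 4: AGC Ser / AGC Ser — identical.
Codon 5: GCC Ala / GGG Gly — nonsynonymous.
Codon 6: GUU Val / GUU Val — identical.
Codon 7: CAC His / CGU Arg — nonsynonymous.
Codon 8: CUG Leu / CUG Leu — identical.
Nonsynonymous differences: 3.

3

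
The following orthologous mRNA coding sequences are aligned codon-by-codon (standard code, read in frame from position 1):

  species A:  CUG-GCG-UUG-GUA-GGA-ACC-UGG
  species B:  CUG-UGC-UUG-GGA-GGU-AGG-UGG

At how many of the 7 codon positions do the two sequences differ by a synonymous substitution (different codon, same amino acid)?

1

Codon 1: CUG Leu / CUG Leu — identical.
Codon 2: GCG Ala / UGC Cys — nonsynonymous.
Codon 3: UUG Leu / UUG Leu — identical.
Codon 4: GUA Val / GGA Gly — nonsynonymous.
Codon 5: GGA Gly / GGU Gly — synonymous.
Codon 6: ACC Thr / AGG Arg — nonsynonymous.
Codon 7: UGG Trp / UGG Trp — identical.
Synonymous differences: 1.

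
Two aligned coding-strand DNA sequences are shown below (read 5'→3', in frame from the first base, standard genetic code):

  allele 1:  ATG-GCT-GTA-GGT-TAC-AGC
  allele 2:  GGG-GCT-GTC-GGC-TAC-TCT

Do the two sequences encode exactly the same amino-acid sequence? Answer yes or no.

no

Codon 1: ATG Met / GGG Gly — nonsynonymous.
Codon 2: GCT Ala / GCT Ala — identical.
Codon 3: GTA Val / GTC Val — synonymous.
Codon 4: GGT Gly / GGC Gly — synonymous.
Codon 5: TAC Tyr / TAC Tyr — identical.
Codon 6: AGC Ser / TCT Ser — synonymous.
Nonsynonymous differences: 1 → different protein.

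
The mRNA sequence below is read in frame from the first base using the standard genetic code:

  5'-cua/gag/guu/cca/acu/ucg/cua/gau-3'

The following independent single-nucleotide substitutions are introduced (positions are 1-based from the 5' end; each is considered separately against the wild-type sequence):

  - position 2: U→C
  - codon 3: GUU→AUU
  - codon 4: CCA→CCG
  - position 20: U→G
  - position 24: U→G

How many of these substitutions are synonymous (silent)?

1

Codon 1: CUA (Leu) → CCA (Pro) — missense.
Codon 3: GUU (Val) → AUU (Ile) — missense.
Codon 4: CCA (Pro) → CCG (Pro) — synonymous.
Codon 7: CUA (Leu) → CGA (Arg) — missense.
Codon 8: GAU (Asp) → GAG (Glu) — missense.
Synonymous: 1 of 5.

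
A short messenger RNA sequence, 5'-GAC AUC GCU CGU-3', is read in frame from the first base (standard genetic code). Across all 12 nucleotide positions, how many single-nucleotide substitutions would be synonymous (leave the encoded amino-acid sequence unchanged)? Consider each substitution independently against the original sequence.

Codon 1 (GAC, Asp): 1 synonymous substitution.
Codon 2 (AUC, Ile): 2 synonymous substitutions.
Codon 3 (GCU, Ala): 3 synonymous substitutions.
Codon 4 (CGU, Arg): 3 synonymous substitutions.
Total: 1 + 2 + 3 + 3 = 9.

9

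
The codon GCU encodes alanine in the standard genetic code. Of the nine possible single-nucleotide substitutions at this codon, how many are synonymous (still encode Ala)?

3

Position 1: none → 0 synonymous.
Position 2: none → 0 synonymous.
Position 3: GCC, GCA, GCG → 3 synonymous.
Total: 0 + 0 + 3 = 3.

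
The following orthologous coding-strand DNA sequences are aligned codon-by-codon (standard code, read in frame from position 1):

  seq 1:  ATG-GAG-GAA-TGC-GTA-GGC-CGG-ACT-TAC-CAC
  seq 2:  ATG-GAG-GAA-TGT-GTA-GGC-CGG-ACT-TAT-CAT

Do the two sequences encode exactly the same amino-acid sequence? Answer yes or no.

yes

Codon 1: ATG Met / ATG Met — identical.
Codon 2: GAG Glu / GAG Glu — identical.
Codon 3: GAA Glu / GAA Glu — identical.
Codon 4: TGC Cys / TGT Cys — synonymous.
Codon 5: GTA Val / GTA Val — identical.
Codon 6: GGC Gly / GGC Gly — identical.
Codon 7: CGG Arg / CGG Arg — identical.
Codon 8: ACT Thr / ACT Thr — identical.
Codon 9: TAC Tyr / TAT Tyr — synonymous.
Codon 10: CAC His / CAT His — synonymous.
Nonsynonymous differences: 0 → same protein.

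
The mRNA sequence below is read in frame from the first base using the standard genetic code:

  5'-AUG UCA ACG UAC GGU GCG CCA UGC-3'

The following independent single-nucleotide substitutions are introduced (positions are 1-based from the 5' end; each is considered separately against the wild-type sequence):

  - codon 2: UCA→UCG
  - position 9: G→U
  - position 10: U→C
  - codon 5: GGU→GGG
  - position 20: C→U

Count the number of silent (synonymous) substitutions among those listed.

3

Codon 2: UCA (Ser) → UCG (Ser) — synonymous.
Codon 3: ACG (Thr) → ACU (Thr) — synonymous.
Codon 4: UAC (Tyr) → CAC (His) — missense.
Codon 5: GGU (Gly) → GGG (Gly) — synonymous.
Codon 7: CCA (Pro) → CUA (Leu) — missense.
Synonymous: 3 of 5.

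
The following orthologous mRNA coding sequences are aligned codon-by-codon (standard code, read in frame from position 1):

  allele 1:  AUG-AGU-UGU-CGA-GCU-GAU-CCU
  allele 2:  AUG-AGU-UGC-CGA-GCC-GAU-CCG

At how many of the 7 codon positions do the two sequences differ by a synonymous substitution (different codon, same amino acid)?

3

Codon 1: AUG Met / AUG Met — identical.
Codon 2: AGU Ser / AGU Ser — identical.
Codon 3: UGU Cys / UGC Cys — synonymous.
Codon 4: CGA Arg / CGA Arg — identical.
Codon 5: GCU Ala / GCC Ala — synonymous.
Codon 6: GAU Asp / GAU Asp — identical.
Codon 7: CCU Pro / CCG Pro — synonymous.
Synonymous differences: 3.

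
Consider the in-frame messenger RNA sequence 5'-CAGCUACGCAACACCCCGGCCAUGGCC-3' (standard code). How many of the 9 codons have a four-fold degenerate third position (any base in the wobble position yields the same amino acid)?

6

Codon 1 CAG (Gln): third position 2-fold.
Codon 2 CUA (Leu): third position 4-fold.
Codon 3 CGC (Arg): third position 4-fold.
Codon 4 AAC (Asn): third position 2-fold.
Codon 5 ACC (Thr): third position 4-fold.
Codon 6 CCG (Pro): third position 4-fold.
Codon 7 GCC (Ala): third position 4-fold.
Codon 8 AUG (Met): third position 1-fold.
Codon 9 GCC (Ala): third position 4-fold.
Four-fold degenerate third positions: 6.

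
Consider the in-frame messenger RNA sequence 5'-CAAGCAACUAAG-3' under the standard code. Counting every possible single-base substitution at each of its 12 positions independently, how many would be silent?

Codon 1 (CAA, Gln): 1 synonymous substitution.
Codon 2 (GCA, Ala): 3 synonymous substitutions.
Codon 3 (ACU, Thr): 3 synonymous substitutions.
Codon 4 (AAG, Lys): 1 synonymous substitution.
Total: 1 + 3 + 3 + 1 = 8.

8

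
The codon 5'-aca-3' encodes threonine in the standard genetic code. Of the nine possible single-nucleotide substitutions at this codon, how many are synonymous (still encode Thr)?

Position 1: none → 0 synonymous.
Position 2: none → 0 synonymous.
Position 3: ACT, ACC, ACG → 3 synonymous.
Total: 0 + 0 + 3 = 3.

3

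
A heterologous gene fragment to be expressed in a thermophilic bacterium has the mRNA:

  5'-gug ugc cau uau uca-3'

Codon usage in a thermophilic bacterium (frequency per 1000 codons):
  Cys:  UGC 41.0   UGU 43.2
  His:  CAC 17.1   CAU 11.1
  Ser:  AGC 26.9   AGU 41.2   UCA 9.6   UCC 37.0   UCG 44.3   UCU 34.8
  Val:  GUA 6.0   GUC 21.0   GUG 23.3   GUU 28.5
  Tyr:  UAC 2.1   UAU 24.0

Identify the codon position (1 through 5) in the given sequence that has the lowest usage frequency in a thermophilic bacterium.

5

Codon 1 GUG (Val): 23.3 per 1000.
Codon 2 UGC (Cys): 41.0 per 1000.
Codon 3 CAU (His): 11.1 per 1000.
Codon 4 UAU (Tyr): 24.0 per 1000.
Codon 5 UCA (Ser): 9.6 per 1000.
Lowest frequency is 9.6 at codon 5.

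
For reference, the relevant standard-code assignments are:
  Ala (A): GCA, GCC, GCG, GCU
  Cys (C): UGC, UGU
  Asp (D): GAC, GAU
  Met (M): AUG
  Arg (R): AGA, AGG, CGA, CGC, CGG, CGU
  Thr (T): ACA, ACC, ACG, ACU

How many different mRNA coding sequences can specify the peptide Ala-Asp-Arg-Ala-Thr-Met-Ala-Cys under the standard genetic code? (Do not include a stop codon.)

Ala: 4 codons.
Asp: 2 codons.
Arg: 6 codons.
Ala: 4 codons.
Thr: 4 codons.
Met: 1 codon.
Ala: 4 codons.
Cys: 2 codons.
4 × 2 × 6 × 4 × 4 × 1 × 4 × 2 = 6144.

6144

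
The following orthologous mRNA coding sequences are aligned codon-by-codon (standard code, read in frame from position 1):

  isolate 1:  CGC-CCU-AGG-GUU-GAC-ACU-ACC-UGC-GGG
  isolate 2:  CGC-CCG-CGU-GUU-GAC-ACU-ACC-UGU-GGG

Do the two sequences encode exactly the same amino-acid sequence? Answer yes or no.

Codon 1: CGC Arg / CGC Arg — identical.
Codon 2: CCU Pro / CCG Pro — synonymous.
Codon 3: AGG Arg / CGU Arg — synonymous.
Codon 4: GUU Val / GUU Val — identical.
Codon 5: GAC Asp / GAC Asp — identical.
Codon 6: ACU Thr / ACU Thr — identical.
Codon 7: ACC Thr / ACC Thr — identical.
Codon 8: UGC Cys / UGU Cys — synonymous.
Codon 9: GGG Gly / GGG Gly — identical.
Nonsynonymous differences: 0 → same protein.

yes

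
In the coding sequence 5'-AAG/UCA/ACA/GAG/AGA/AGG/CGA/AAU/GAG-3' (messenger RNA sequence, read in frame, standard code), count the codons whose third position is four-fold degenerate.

Codon 1 AAG (Lys): third position 2-fold.
Codon 2 UCA (Ser): third position 4-fold.
Codon 3 ACA (Thr): third position 4-fold.
Codon 4 GAG (Glu): third position 2-fold.
Codon 5 AGA (Arg): third position 2-fold.
Codon 6 AGG (Arg): third position 2-fold.
Codon 7 CGA (Arg): third position 4-fold.
Codon 8 AAU (Asn): third position 2-fold.
Codon 9 GAG (Glu): third position 2-fold.
Four-fold degenerate third positions: 3.

3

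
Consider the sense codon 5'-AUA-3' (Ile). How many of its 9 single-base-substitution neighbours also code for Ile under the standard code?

2

Position 1: none → 0 synonymous.
Position 2: none → 0 synonymous.
Position 3: AUU, AUC → 2 synonymous.
Total: 0 + 0 + 2 = 2.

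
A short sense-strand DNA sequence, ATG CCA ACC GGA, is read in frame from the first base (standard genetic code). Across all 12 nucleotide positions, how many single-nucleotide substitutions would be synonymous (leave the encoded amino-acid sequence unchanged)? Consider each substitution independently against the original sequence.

9

Codon 1 (ATG, Met): 0 synonymous substitutions.
Codon 2 (CCA, Pro): 3 synonymous substitutions.
Codon 3 (ACC, Thr): 3 synonymous substitutions.
Codon 4 (GGA, Gly): 3 synonymous substitutions.
Total: 0 + 3 + 3 + 3 = 9.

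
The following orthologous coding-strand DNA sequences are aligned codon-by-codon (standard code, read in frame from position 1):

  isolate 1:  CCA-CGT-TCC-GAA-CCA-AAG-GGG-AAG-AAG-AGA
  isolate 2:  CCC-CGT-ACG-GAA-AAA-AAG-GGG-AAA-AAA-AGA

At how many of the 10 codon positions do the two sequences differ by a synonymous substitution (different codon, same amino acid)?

3

Codon 1: CCA Pro / CCC Pro — synonymous.
Codon 2: CGT Arg / CGT Arg — identical.
Codon 3: TCC Ser / ACG Thr — nonsynonymous.
Codon 4: GAA Glu / GAA Glu — identical.
Codon 5: CCA Pro / AAA Lys — nonsynonymous.
Codon 6: AAG Lys / AAG Lys — identical.
Codon 7: GGG Gly / GGG Gly — identical.
Codon 8: AAG Lys / AAA Lys — synonymous.
Codon 9: AAG Lys / AAA Lys — synonymous.
Codon 10: AGA Arg / AGA Arg — identical.
Synonymous differences: 3.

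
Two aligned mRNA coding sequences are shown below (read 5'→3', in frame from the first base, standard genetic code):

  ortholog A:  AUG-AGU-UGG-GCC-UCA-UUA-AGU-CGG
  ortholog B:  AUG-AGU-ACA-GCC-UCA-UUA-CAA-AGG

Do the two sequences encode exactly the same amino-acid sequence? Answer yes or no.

Codon 1: AUG Met / AUG Met — identical.
Codon 2: AGU Ser / AGU Ser — identical.
Codon 3: UGG Trp / ACA Thr — nonsynonymous.
Codon 4: GCC Ala / GCC Ala — identical.
Codon 5: UCA Ser / UCA Ser — identical.
Codon 6: UUA Leu / UUA Leu — identical.
Codon 7: AGU Ser / CAA Gln — nonsynonymous.
Codon 8: CGG Arg / AGG Arg — synonymous.
Nonsynonymous differences: 2 → different protein.

no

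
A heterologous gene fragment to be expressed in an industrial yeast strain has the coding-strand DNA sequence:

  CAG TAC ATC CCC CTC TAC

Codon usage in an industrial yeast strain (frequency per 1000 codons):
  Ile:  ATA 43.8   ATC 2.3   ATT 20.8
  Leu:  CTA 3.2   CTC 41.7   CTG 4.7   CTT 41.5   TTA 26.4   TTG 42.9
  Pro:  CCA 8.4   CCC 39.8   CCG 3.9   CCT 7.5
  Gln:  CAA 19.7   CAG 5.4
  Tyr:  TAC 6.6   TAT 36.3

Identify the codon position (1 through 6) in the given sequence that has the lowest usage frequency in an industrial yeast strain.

3

Codon 1 CAG (Gln): 5.4 per 1000.
Codon 2 TAC (Tyr): 6.6 per 1000.
Codon 3 ATC (Ile): 2.3 per 1000.
Codon 4 CCC (Pro): 39.8 per 1000.
Codon 5 CTC (Leu): 41.7 per 1000.
Codon 6 TAC (Tyr): 6.6 per 1000.
Lowest frequency is 2.3 at codon 3.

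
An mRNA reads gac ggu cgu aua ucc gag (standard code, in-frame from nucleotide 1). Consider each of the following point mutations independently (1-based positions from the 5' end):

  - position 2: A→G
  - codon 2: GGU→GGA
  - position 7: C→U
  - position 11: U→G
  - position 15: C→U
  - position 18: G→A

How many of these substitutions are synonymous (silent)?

Codon 1: GAC (Asp) → GGC (Gly) — missense.
Codon 2: GGU (Gly) → GGA (Gly) — synonymous.
Codon 3: CGU (Arg) → UGU (Cys) — missense.
Codon 4: AUA (Ile) → AGA (Arg) — missense.
Codon 5: UCC (Ser) → UCU (Ser) — synonymous.
Codon 6: GAG (Glu) → GAA (Glu) — synonymous.
Synonymous: 3 of 6.

3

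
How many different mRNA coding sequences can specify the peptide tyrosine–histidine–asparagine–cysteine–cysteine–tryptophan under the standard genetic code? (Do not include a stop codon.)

Tyr: 2 codons.
His: 2 codons.
Asn: 2 codons.
Cys: 2 codons.
Cys: 2 codons.
Trp: 1 codon.
2 × 2 × 2 × 2 × 2 × 1 = 32.

32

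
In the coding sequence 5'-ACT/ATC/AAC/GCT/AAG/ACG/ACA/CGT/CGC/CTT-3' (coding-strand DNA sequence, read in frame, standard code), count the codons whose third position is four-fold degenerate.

Codon 1 ACT (Thr): third position 4-fold.
Codon 2 ATC (Ile): third position 3-fold.
Codon 3 AAC (Asn): third position 2-fold.
Codon 4 GCT (Ala): third position 4-fold.
Codon 5 AAG (Lys): third position 2-fold.
Codon 6 ACG (Thr): third position 4-fold.
Codon 7 ACA (Thr): third position 4-fold.
Codon 8 CGT (Arg): third position 4-fold.
Codon 9 CGC (Arg): third position 4-fold.
Codon 10 CTT (Leu): third position 4-fold.
Four-fold degenerate third positions: 7.

7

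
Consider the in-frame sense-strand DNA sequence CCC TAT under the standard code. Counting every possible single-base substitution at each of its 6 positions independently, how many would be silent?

Codon 1 (CCC, Pro): 3 synonymous substitutions.
Codon 2 (TAT, Tyr): 1 synonymous substitution.
Total: 3 + 1 = 4.

4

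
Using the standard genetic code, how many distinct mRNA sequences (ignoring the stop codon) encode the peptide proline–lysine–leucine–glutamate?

Pro: 4 codons.
Lys: 2 codons.
Leu: 6 codons.
Glu: 2 codons.
4 × 2 × 6 × 2 = 96.

96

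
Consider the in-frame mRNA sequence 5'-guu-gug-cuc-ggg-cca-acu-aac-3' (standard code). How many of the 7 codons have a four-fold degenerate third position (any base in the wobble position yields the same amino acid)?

Codon 1 GUU (Val): third position 4-fold.
Codon 2 GUG (Val): third position 4-fold.
Codon 3 CUC (Leu): third position 4-fold.
Codon 4 GGG (Gly): third position 4-fold.
Codon 5 CCA (Pro): third position 4-fold.
Codon 6 ACU (Thr): third position 4-fold.
Codon 7 AAC (Asn): third position 2-fold.
Four-fold degenerate third positions: 6.

6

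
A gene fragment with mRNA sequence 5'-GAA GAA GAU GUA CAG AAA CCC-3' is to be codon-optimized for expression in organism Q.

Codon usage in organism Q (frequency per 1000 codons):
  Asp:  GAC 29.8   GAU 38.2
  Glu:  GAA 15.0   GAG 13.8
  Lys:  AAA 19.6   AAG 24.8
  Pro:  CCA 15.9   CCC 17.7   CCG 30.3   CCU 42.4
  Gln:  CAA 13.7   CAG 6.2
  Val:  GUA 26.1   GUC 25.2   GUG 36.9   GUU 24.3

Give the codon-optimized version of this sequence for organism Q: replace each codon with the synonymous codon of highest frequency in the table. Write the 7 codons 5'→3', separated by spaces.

GAA GAA GAU GUG CAA AAG CCU

Codon 1 (Glu): best is GAA at 15.0.
Codon 2 (Glu): best is GAA at 15.0.
Codon 3 (Asp): best is GAU at 38.2.
Codon 4 (Val): best is GUG at 36.9.
Codon 5 (Gln): best is CAA at 13.7.
Codon 6 (Lys): best is AAG at 24.8.
Codon 7 (Pro): best is CCU at 42.4.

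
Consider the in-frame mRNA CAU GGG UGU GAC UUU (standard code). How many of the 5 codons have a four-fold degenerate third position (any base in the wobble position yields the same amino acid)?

Codon 1 CAU (His): third position 2-fold.
Codon 2 GGG (Gly): third position 4-fold.
Codon 3 UGU (Cys): third position 2-fold.
Codon 4 GAC (Asp): third position 2-fold.
Codon 5 UUU (Phe): third position 2-fold.
Four-fold degenerate third positions: 1.

1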